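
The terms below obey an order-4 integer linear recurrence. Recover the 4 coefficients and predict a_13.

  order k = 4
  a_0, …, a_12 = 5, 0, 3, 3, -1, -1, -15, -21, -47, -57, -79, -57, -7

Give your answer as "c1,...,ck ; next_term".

1,2,-2,-2 ; 151

  a_4 = 1·3 + 2·3 + -2·0 + -2·5 = -1
  a_5 = 1·-1 + 2·3 + -2·3 + -2·0 = -1
  a_6 = 1·-1 + 2·-1 + -2·3 + -2·3 = -15
  a_7 = 1·-15 + 2·-1 + -2·-1 + -2·3 = -21
  a_8 = 1·-21 + 2·-15 + -2·-1 + -2·-1 = -47
  a_9 = 1·-47 + 2·-21 + -2·-15 + -2·-1 = -57
  a_10 = 1·-57 + 2·-47 + -2·-21 + -2·-15 = -79
  a_11 = 1·-79 + 2·-57 + -2·-47 + -2·-21 = -57
  a_12 = 1·-57 + 2·-79 + -2·-57 + -2·-47 = -7
  a_13 = 1·-7 + 2·-57 + -2·-79 + -2·-57 = 151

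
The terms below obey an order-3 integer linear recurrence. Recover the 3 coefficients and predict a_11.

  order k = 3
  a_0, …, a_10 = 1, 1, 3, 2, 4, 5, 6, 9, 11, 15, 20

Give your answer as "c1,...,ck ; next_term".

0,1,1 ; 26

  a_3 = 0·3 + 1·1 + 1·1 = 2
  a_4 = 0·2 + 1·3 + 1·1 = 4
  a_5 = 0·4 + 1·2 + 1·3 = 5
  a_6 = 0·5 + 1·4 + 1·2 = 6
  a_7 = 0·6 + 1·5 + 1·4 = 9
  a_8 = 0·9 + 1·6 + 1·5 = 11
  a_9 = 0·11 + 1·9 + 1·6 = 15
  a_10 = 0·15 + 1·11 + 1·9 = 20
  a_11 = 0·20 + 1·15 + 1·11 = 26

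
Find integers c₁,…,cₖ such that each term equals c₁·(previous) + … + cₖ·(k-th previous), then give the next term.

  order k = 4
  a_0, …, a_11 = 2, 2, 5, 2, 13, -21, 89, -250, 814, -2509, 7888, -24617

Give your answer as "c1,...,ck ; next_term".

-2,3,-1,2 ; 77035

  a_4 = -2·2 + 3·5 + -1·2 + 2·2 = 13
  a_5 = -2·13 + 3·2 + -1·5 + 2·2 = -21
  a_6 = -2·-21 + 3·13 + -1·2 + 2·5 = 89
  a_7 = -2·89 + 3·-21 + -1·13 + 2·2 = -250
  a_8 = -2·-250 + 3·89 + -1·-21 + 2·13 = 814
  a_9 = -2·814 + 3·-250 + -1·89 + 2·-21 = -2509
  a_10 = -2·-2509 + 3·814 + -1·-250 + 2·89 = 7888
  a_11 = -2·7888 + 3·-2509 + -1·814 + 2·-250 = -24617
  a_12 = -2·-24617 + 3·7888 + -1·-2509 + 2·814 = 77035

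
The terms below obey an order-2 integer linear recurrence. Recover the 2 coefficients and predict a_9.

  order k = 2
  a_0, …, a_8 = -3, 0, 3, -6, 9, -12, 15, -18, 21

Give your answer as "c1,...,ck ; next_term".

-2,-1 ; -24

  a_2 = -2·0 + -1·-3 = 3
  a_3 = -2·3 + -1·0 = -6
  a_4 = -2·-6 + -1·3 = 9
  a_5 = -2·9 + -1·-6 = -12
  a_6 = -2·-12 + -1·9 = 15
  a_7 = -2·15 + -1·-12 = -18
  a_8 = -2·-18 + -1·15 = 21
  a_9 = -2·21 + -1·-18 = -24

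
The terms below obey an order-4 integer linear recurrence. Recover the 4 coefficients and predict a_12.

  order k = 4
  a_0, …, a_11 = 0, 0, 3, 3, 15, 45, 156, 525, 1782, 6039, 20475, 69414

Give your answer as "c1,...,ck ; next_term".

  a_4 = 3·3 + 2·3 + -2·0 + -1·0 = 15
  a_5 = 3·15 + 2·3 + -2·3 + -1·0 = 45
  a_6 = 3·45 + 2·15 + -2·3 + -1·3 = 156
  a_7 = 3·156 + 2·45 + -2·15 + -1·3 = 525
  a_8 = 3·525 + 2·156 + -2·45 + -1·15 = 1782
  a_9 = 3·1782 + 2·525 + -2·156 + -1·45 = 6039
  a_10 = 3·6039 + 2·1782 + -2·525 + -1·156 = 20475
  a_11 = 3·20475 + 2·6039 + -2·1782 + -1·525 = 69414
  a_12 = 3·69414 + 2·20475 + -2·6039 + -1·1782 = 235332

3,2,-2,-1 ; 235332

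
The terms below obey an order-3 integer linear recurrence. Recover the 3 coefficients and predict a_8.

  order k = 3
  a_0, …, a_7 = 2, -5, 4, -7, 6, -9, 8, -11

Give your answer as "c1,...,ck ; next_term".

-1,1,1 ; 10

  a_3 = -1·4 + 1·-5 + 1·2 = -7
  a_4 = -1·-7 + 1·4 + 1·-5 = 6
  a_5 = -1·6 + 1·-7 + 1·4 = -9
  a_6 = -1·-9 + 1·6 + 1·-7 = 8
  a_7 = -1·8 + 1·-9 + 1·6 = -11
  a_8 = -1·-11 + 1·8 + 1·-9 = 10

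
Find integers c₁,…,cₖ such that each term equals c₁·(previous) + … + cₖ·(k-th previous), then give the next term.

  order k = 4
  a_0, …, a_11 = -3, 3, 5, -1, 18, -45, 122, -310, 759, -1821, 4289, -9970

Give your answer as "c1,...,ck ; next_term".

-3,0,3,-2 ; 22929

  a_4 = -3·-1 + 0·5 + 3·3 + -2·-3 = 18
  a_5 = -3·18 + 0·-1 + 3·5 + -2·3 = -45
  a_6 = -3·-45 + 0·18 + 3·-1 + -2·5 = 122
  a_7 = -3·122 + 0·-45 + 3·18 + -2·-1 = -310
  a_8 = -3·-310 + 0·122 + 3·-45 + -2·18 = 759
  a_9 = -3·759 + 0·-310 + 3·122 + -2·-45 = -1821
  a_10 = -3·-1821 + 0·759 + 3·-310 + -2·122 = 4289
  a_11 = -3·4289 + 0·-1821 + 3·759 + -2·-310 = -9970
  a_12 = -3·-9970 + 0·4289 + 3·-1821 + -2·759 = 22929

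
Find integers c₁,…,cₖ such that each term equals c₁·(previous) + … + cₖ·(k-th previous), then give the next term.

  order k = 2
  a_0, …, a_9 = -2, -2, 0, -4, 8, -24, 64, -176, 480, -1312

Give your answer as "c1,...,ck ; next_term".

  a_2 = -2·-2 + 2·-2 = 0
  a_3 = -2·0 + 2·-2 = -4
  a_4 = -2·-4 + 2·0 = 8
  a_5 = -2·8 + 2·-4 = -24
  a_6 = -2·-24 + 2·8 = 64
  a_7 = -2·64 + 2·-24 = -176
  a_8 = -2·-176 + 2·64 = 480
  a_9 = -2·480 + 2·-176 = -1312
  a_10 = -2·-1312 + 2·480 = 3584

-2,2 ; 3584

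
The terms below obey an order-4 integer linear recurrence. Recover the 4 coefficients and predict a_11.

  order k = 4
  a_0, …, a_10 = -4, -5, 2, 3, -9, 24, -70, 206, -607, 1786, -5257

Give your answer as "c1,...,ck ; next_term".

  a_4 = -2·3 + 3·2 + 1·-5 + 1·-4 = -9
  a_5 = -2·-9 + 3·3 + 1·2 + 1·-5 = 24
  a_6 = -2·24 + 3·-9 + 1·3 + 1·2 = -70
  a_7 = -2·-70 + 3·24 + 1·-9 + 1·3 = 206
  a_8 = -2·206 + 3·-70 + 1·24 + 1·-9 = -607
  a_9 = -2·-607 + 3·206 + 1·-70 + 1·24 = 1786
  a_10 = -2·1786 + 3·-607 + 1·206 + 1·-70 = -5257
  a_11 = -2·-5257 + 3·1786 + 1·-607 + 1·206 = 15471

-2,3,1,1 ; 15471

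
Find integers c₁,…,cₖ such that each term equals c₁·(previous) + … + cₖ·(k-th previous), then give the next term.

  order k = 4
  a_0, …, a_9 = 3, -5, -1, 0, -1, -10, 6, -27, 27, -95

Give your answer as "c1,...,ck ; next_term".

  a_4 = -1·0 + 2·-1 + 1·-5 + 2·3 = -1
  a_5 = -1·-1 + 2·0 + 1·-1 + 2·-5 = -10
  a_6 = -1·-10 + 2·-1 + 1·0 + 2·-1 = 6
  a_7 = -1·6 + 2·-10 + 1·-1 + 2·0 = -27
  a_8 = -1·-27 + 2·6 + 1·-10 + 2·-1 = 27
  a_9 = -1·27 + 2·-27 + 1·6 + 2·-10 = -95
  a_10 = -1·-95 + 2·27 + 1·-27 + 2·6 = 134

-1,2,1,2 ; 134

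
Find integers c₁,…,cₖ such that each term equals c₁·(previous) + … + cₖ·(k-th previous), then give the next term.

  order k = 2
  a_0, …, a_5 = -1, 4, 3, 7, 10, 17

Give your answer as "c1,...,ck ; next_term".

  a_2 = 1·4 + 1·-1 = 3
  a_3 = 1·3 + 1·4 = 7
  a_4 = 1·7 + 1·3 = 10
  a_5 = 1·10 + 1·7 = 17
  a_6 = 1·17 + 1·10 = 27

1,1 ; 27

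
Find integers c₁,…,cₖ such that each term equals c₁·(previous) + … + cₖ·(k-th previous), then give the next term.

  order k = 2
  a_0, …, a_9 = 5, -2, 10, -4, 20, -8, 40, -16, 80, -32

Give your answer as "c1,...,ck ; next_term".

  a_2 = 0·-2 + 2·5 = 10
  a_3 = 0·10 + 2·-2 = -4
  a_4 = 0·-4 + 2·10 = 20
  a_5 = 0·20 + 2·-4 = -8
  a_6 = 0·-8 + 2·20 = 40
  a_7 = 0·40 + 2·-8 = -16
  a_8 = 0·-16 + 2·40 = 80
  a_9 = 0·80 + 2·-16 = -32
  a_10 = 0·-32 + 2·80 = 160

0,2 ; 160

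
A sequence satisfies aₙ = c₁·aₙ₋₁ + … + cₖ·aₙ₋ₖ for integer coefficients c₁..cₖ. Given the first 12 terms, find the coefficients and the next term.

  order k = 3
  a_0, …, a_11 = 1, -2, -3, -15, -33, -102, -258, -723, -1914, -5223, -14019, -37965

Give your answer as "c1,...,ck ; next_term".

  a_3 = 2·-3 + 3·-2 + -3·1 = -15
  a_4 = 2·-15 + 3·-3 + -3·-2 = -33
  a_5 = 2·-33 + 3·-15 + -3·-3 = -102
  a_6 = 2·-102 + 3·-33 + -3·-15 = -258
  a_7 = 2·-258 + 3·-102 + -3·-33 = -723
  a_8 = 2·-723 + 3·-258 + -3·-102 = -1914
  a_9 = 2·-1914 + 3·-723 + -3·-258 = -5223
  a_10 = 2·-5223 + 3·-1914 + -3·-723 = -14019
  a_11 = 2·-14019 + 3·-5223 + -3·-1914 = -37965
  a_12 = 2·-37965 + 3·-14019 + -3·-5223 = -102318

2,3,-3 ; -102318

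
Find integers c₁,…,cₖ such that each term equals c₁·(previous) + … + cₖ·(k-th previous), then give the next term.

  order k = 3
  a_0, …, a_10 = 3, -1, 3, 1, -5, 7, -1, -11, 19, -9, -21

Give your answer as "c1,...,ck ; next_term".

-1,-1,1 ; 49

  a_3 = -1·3 + -1·-1 + 1·3 = 1
  a_4 = -1·1 + -1·3 + 1·-1 = -5
  a_5 = -1·-5 + -1·1 + 1·3 = 7
  a_6 = -1·7 + -1·-5 + 1·1 = -1
  a_7 = -1·-1 + -1·7 + 1·-5 = -11
  a_8 = -1·-11 + -1·-1 + 1·7 = 19
  a_9 = -1·19 + -1·-11 + 1·-1 = -9
  a_10 = -1·-9 + -1·19 + 1·-11 = -21
  a_11 = -1·-21 + -1·-9 + 1·19 = 49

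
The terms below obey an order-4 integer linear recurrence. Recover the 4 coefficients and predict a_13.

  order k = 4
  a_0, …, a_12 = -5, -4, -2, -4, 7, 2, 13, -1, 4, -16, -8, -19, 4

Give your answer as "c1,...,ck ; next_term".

  a_4 = 0·-4 + 1·-2 + -1·-4 + -1·-5 = 7
  a_5 = 0·7 + 1·-4 + -1·-2 + -1·-4 = 2
  a_6 = 0·2 + 1·7 + -1·-4 + -1·-2 = 13
  a_7 = 0·13 + 1·2 + -1·7 + -1·-4 = -1
  a_8 = 0·-1 + 1·13 + -1·2 + -1·7 = 4
  a_9 = 0·4 + 1·-1 + -1·13 + -1·2 = -16
  a_10 = 0·-16 + 1·4 + -1·-1 + -1·13 = -8
  a_11 = 0·-8 + 1·-16 + -1·4 + -1·-1 = -19
  a_12 = 0·-19 + 1·-8 + -1·-16 + -1·4 = 4
  a_13 = 0·4 + 1·-19 + -1·-8 + -1·-16 = 5

0,1,-1,-1 ; 5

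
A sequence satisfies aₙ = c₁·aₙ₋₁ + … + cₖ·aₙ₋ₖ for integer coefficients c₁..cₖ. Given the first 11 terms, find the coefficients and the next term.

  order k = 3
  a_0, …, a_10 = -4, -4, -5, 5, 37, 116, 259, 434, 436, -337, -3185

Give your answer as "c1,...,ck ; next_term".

3,-2,-3 ; -10189

  a_3 = 3·-5 + -2·-4 + -3·-4 = 5
  a_4 = 3·5 + -2·-5 + -3·-4 = 37
  a_5 = 3·37 + -2·5 + -3·-5 = 116
  a_6 = 3·116 + -2·37 + -3·5 = 259
  a_7 = 3·259 + -2·116 + -3·37 = 434
  a_8 = 3·434 + -2·259 + -3·116 = 436
  a_9 = 3·436 + -2·434 + -3·259 = -337
  a_10 = 3·-337 + -2·436 + -3·434 = -3185
  a_11 = 3·-3185 + -2·-337 + -3·436 = -10189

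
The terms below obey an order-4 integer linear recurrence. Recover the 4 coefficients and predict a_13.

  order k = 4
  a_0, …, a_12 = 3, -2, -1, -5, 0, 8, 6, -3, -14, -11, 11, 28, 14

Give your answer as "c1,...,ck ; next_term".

0,-1,-1,-1 ; -28

  a_4 = 0·-5 + -1·-1 + -1·-2 + -1·3 = 0
  a_5 = 0·0 + -1·-5 + -1·-1 + -1·-2 = 8
  a_6 = 0·8 + -1·0 + -1·-5 + -1·-1 = 6
  a_7 = 0·6 + -1·8 + -1·0 + -1·-5 = -3
  a_8 = 0·-3 + -1·6 + -1·8 + -1·0 = -14
  a_9 = 0·-14 + -1·-3 + -1·6 + -1·8 = -11
  a_10 = 0·-11 + -1·-14 + -1·-3 + -1·6 = 11
  a_11 = 0·11 + -1·-11 + -1·-14 + -1·-3 = 28
  a_12 = 0·28 + -1·11 + -1·-11 + -1·-14 = 14
  a_13 = 0·14 + -1·28 + -1·11 + -1·-11 = -28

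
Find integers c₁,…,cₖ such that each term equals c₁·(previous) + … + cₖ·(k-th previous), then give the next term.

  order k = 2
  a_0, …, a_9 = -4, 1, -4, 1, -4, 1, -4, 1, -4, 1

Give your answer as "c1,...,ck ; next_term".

  a_2 = 0·1 + 1·-4 = -4
  a_3 = 0·-4 + 1·1 = 1
  a_4 = 0·1 + 1·-4 = -4
  a_5 = 0·-4 + 1·1 = 1
  a_6 = 0·1 + 1·-4 = -4
  a_7 = 0·-4 + 1·1 = 1
  a_8 = 0·1 + 1·-4 = -4
  a_9 = 0·-4 + 1·1 = 1
  a_10 = 0·1 + 1·-4 = -4

0,1 ; -4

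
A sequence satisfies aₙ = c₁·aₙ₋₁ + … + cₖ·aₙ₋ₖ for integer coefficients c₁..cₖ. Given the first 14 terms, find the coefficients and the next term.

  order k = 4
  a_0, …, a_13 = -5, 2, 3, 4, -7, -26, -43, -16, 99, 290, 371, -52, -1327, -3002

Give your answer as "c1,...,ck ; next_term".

2,-2,-2,1 ; -2875

  a_4 = 2·4 + -2·3 + -2·2 + 1·-5 = -7
  a_5 = 2·-7 + -2·4 + -2·3 + 1·2 = -26
  a_6 = 2·-26 + -2·-7 + -2·4 + 1·3 = -43
  a_7 = 2·-43 + -2·-26 + -2·-7 + 1·4 = -16
  a_8 = 2·-16 + -2·-43 + -2·-26 + 1·-7 = 99
  a_9 = 2·99 + -2·-16 + -2·-43 + 1·-26 = 290
  a_10 = 2·290 + -2·99 + -2·-16 + 1·-43 = 371
  a_11 = 2·371 + -2·290 + -2·99 + 1·-16 = -52
  a_12 = 2·-52 + -2·371 + -2·290 + 1·99 = -1327
  a_13 = 2·-1327 + -2·-52 + -2·371 + 1·290 = -3002
  a_14 = 2·-3002 + -2·-1327 + -2·-52 + 1·371 = -2875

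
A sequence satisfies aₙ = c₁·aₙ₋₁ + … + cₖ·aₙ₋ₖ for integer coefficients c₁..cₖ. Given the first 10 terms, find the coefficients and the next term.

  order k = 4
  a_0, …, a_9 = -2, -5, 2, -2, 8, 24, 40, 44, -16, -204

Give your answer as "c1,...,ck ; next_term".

  a_4 = 2·-2 + -1·2 + -2·-5 + -2·-2 = 8
  a_5 = 2·8 + -1·-2 + -2·2 + -2·-5 = 24
  a_6 = 2·24 + -1·8 + -2·-2 + -2·2 = 40
  a_7 = 2·40 + -1·24 + -2·8 + -2·-2 = 44
  a_8 = 2·44 + -1·40 + -2·24 + -2·8 = -16
  a_9 = 2·-16 + -1·44 + -2·40 + -2·24 = -204
  a_10 = 2·-204 + -1·-16 + -2·44 + -2·40 = -560

2,-1,-2,-2 ; -560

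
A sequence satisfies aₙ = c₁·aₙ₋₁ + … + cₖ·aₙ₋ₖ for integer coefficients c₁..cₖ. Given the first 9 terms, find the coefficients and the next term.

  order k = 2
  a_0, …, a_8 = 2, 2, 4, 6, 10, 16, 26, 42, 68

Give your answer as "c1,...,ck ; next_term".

  a_2 = 1·2 + 1·2 = 4
  a_3 = 1·4 + 1·2 = 6
  a_4 = 1·6 + 1·4 = 10
  a_5 = 1·10 + 1·6 = 16
  a_6 = 1·16 + 1·10 = 26
  a_7 = 1·26 + 1·16 = 42
  a_8 = 1·42 + 1·26 = 68
  a_9 = 1·68 + 1·42 = 110

1,1 ; 110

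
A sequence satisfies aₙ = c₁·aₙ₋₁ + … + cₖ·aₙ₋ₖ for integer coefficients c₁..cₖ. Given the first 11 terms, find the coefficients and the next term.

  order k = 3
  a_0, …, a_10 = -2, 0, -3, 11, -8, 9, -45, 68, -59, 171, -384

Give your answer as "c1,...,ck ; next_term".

-1,-1,-4 ; 449

  a_3 = -1·-3 + -1·0 + -4·-2 = 11
  a_4 = -1·11 + -1·-3 + -4·0 = -8
  a_5 = -1·-8 + -1·11 + -4·-3 = 9
  a_6 = -1·9 + -1·-8 + -4·11 = -45
  a_7 = -1·-45 + -1·9 + -4·-8 = 68
  a_8 = -1·68 + -1·-45 + -4·9 = -59
  a_9 = -1·-59 + -1·68 + -4·-45 = 171
  a_10 = -1·171 + -1·-59 + -4·68 = -384
  a_11 = -1·-384 + -1·171 + -4·-59 = 449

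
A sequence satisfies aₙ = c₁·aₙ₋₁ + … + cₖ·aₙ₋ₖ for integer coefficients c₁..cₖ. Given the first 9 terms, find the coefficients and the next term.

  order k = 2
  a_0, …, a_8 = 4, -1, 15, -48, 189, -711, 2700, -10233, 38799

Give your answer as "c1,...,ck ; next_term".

-3,3 ; -147096

  a_2 = -3·-1 + 3·4 = 15
  a_3 = -3·15 + 3·-1 = -48
  a_4 = -3·-48 + 3·15 = 189
  a_5 = -3·189 + 3·-48 = -711
  a_6 = -3·-711 + 3·189 = 2700
  a_7 = -3·2700 + 3·-711 = -10233
  a_8 = -3·-10233 + 3·2700 = 38799
  a_9 = -3·38799 + 3·-10233 = -147096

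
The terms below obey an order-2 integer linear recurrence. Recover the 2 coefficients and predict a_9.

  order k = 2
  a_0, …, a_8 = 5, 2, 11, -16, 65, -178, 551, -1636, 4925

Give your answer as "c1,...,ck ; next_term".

-2,3 ; -14758

  a_2 = -2·2 + 3·5 = 11
  a_3 = -2·11 + 3·2 = -16
  a_4 = -2·-16 + 3·11 = 65
  a_5 = -2·65 + 3·-16 = -178
  a_6 = -2·-178 + 3·65 = 551
  a_7 = -2·551 + 3·-178 = -1636
  a_8 = -2·-1636 + 3·551 = 4925
  a_9 = -2·4925 + 3·-1636 = -14758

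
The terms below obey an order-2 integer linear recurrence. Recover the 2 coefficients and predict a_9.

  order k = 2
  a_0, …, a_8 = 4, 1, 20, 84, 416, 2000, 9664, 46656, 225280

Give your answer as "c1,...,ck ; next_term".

4,4 ; 1087744

  a_2 = 4·1 + 4·4 = 20
  a_3 = 4·20 + 4·1 = 84
  a_4 = 4·84 + 4·20 = 416
  a_5 = 4·416 + 4·84 = 2000
  a_6 = 4·2000 + 4·416 = 9664
  a_7 = 4·9664 + 4·2000 = 46656
  a_8 = 4·46656 + 4·9664 = 225280
  a_9 = 4·225280 + 4·46656 = 1087744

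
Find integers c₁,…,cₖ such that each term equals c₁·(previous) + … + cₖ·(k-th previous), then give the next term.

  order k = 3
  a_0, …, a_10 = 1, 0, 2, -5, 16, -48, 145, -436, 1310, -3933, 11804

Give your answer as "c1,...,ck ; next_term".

-4,-2,3 ; -35420

  a_3 = -4·2 + -2·0 + 3·1 = -5
  a_4 = -4·-5 + -2·2 + 3·0 = 16
  a_5 = -4·16 + -2·-5 + 3·2 = -48
  a_6 = -4·-48 + -2·16 + 3·-5 = 145
  a_7 = -4·145 + -2·-48 + 3·16 = -436
  a_8 = -4·-436 + -2·145 + 3·-48 = 1310
  a_9 = -4·1310 + -2·-436 + 3·145 = -3933
  a_10 = -4·-3933 + -2·1310 + 3·-436 = 11804
  a_11 = -4·11804 + -2·-3933 + 3·1310 = -35420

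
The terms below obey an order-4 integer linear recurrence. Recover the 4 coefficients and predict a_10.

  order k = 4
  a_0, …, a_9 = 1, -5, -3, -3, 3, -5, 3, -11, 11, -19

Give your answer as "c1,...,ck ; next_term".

0,1,-1,1 ; 25

  a_4 = 0·-3 + 1·-3 + -1·-5 + 1·1 = 3
  a_5 = 0·3 + 1·-3 + -1·-3 + 1·-5 = -5
  a_6 = 0·-5 + 1·3 + -1·-3 + 1·-3 = 3
  a_7 = 0·3 + 1·-5 + -1·3 + 1·-3 = -11
  a_8 = 0·-11 + 1·3 + -1·-5 + 1·3 = 11
  a_9 = 0·11 + 1·-11 + -1·3 + 1·-5 = -19
  a_10 = 0·-19 + 1·11 + -1·-11 + 1·3 = 25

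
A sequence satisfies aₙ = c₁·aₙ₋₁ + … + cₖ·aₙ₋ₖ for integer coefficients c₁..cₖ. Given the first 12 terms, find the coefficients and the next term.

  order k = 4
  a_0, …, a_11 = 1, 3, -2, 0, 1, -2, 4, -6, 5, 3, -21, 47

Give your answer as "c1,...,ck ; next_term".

-3,-4,-2,-1 ; -68

  a_4 = -3·0 + -4·-2 + -2·3 + -1·1 = 1
  a_5 = -3·1 + -4·0 + -2·-2 + -1·3 = -2
  a_6 = -3·-2 + -4·1 + -2·0 + -1·-2 = 4
  a_7 = -3·4 + -4·-2 + -2·1 + -1·0 = -6
  a_8 = -3·-6 + -4·4 + -2·-2 + -1·1 = 5
  a_9 = -3·5 + -4·-6 + -2·4 + -1·-2 = 3
  a_10 = -3·3 + -4·5 + -2·-6 + -1·4 = -21
  a_11 = -3·-21 + -4·3 + -2·5 + -1·-6 = 47
  a_12 = -3·47 + -4·-21 + -2·3 + -1·5 = -68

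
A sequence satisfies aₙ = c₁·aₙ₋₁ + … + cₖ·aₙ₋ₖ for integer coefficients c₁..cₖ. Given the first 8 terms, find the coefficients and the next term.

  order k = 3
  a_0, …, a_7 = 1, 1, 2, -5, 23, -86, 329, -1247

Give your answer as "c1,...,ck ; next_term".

-4,0,3 ; 4730

  a_3 = -4·2 + 0·1 + 3·1 = -5
  a_4 = -4·-5 + 0·2 + 3·1 = 23
  a_5 = -4·23 + 0·-5 + 3·2 = -86
  a_6 = -4·-86 + 0·23 + 3·-5 = 329
  a_7 = -4·329 + 0·-86 + 3·23 = -1247
  a_8 = -4·-1247 + 0·329 + 3·-86 = 4730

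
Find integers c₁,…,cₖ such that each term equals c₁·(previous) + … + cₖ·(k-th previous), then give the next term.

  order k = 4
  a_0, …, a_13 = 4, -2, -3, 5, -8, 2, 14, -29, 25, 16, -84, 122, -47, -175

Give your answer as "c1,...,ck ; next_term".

-1,-1,1,-1 ; 428

  a_4 = -1·5 + -1·-3 + 1·-2 + -1·4 = -8
  a_5 = -1·-8 + -1·5 + 1·-3 + -1·-2 = 2
  a_6 = -1·2 + -1·-8 + 1·5 + -1·-3 = 14
  a_7 = -1·14 + -1·2 + 1·-8 + -1·5 = -29
  a_8 = -1·-29 + -1·14 + 1·2 + -1·-8 = 25
  a_9 = -1·25 + -1·-29 + 1·14 + -1·2 = 16
  a_10 = -1·16 + -1·25 + 1·-29 + -1·14 = -84
  a_11 = -1·-84 + -1·16 + 1·25 + -1·-29 = 122
  a_12 = -1·122 + -1·-84 + 1·16 + -1·25 = -47
  a_13 = -1·-47 + -1·122 + 1·-84 + -1·16 = -175
  a_14 = -1·-175 + -1·-47 + 1·122 + -1·-84 = 428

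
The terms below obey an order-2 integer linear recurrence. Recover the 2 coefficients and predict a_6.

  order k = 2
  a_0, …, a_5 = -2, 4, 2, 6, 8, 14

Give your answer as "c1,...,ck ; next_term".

  a_2 = 1·4 + 1·-2 = 2
  a_3 = 1·2 + 1·4 = 6
  a_4 = 1·6 + 1·2 = 8
  a_5 = 1·8 + 1·6 = 14
  a_6 = 1·14 + 1·8 = 22

1,1 ; 22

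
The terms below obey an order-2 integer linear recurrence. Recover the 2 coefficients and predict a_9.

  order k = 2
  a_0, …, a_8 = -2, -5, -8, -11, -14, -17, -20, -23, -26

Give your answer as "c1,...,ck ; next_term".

  a_2 = 2·-5 + -1·-2 = -8
  a_3 = 2·-8 + -1·-5 = -11
  a_4 = 2·-11 + -1·-8 = -14
  a_5 = 2·-14 + -1·-11 = -17
  a_6 = 2·-17 + -1·-14 = -20
  a_7 = 2·-20 + -1·-17 = -23
  a_8 = 2·-23 + -1·-20 = -26
  a_9 = 2·-26 + -1·-23 = -29

2,-1 ; -29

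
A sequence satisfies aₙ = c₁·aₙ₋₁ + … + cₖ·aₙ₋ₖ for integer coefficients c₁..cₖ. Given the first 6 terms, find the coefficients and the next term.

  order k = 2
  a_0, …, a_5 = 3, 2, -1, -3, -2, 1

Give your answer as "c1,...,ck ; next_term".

1,-1 ; 3

  a_2 = 1·2 + -1·3 = -1
  a_3 = 1·-1 + -1·2 = -3
  a_4 = 1·-3 + -1·-1 = -2
  a_5 = 1·-2 + -1·-3 = 1
  a_6 = 1·1 + -1·-2 = 3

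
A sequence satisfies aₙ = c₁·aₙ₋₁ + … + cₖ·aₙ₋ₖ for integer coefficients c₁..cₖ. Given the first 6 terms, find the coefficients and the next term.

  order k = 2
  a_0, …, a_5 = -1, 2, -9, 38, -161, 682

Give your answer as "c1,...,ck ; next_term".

  a_2 = -4·2 + 1·-1 = -9
  a_3 = -4·-9 + 1·2 = 38
  a_4 = -4·38 + 1·-9 = -161
  a_5 = -4·-161 + 1·38 = 682
  a_6 = -4·682 + 1·-161 = -2889

-4,1 ; -2889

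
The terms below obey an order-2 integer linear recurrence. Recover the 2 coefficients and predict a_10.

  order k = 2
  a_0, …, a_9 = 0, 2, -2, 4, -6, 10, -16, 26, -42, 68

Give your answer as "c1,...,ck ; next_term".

  a_2 = -1·2 + 1·0 = -2
  a_3 = -1·-2 + 1·2 = 4
  a_4 = -1·4 + 1·-2 = -6
  a_5 = -1·-6 + 1·4 = 10
  a_6 = -1·10 + 1·-6 = -16
  a_7 = -1·-16 + 1·10 = 26
  a_8 = -1·26 + 1·-16 = -42
  a_9 = -1·-42 + 1·26 = 68
  a_10 = -1·68 + 1·-42 = -110

-1,1 ; -110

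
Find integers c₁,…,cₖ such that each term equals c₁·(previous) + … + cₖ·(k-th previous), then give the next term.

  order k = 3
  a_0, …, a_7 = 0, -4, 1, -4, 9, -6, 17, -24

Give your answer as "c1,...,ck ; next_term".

0,1,-2 ; 29

  a_3 = 0·1 + 1·-4 + -2·0 = -4
  a_4 = 0·-4 + 1·1 + -2·-4 = 9
  a_5 = 0·9 + 1·-4 + -2·1 = -6
  a_6 = 0·-6 + 1·9 + -2·-4 = 17
  a_7 = 0·17 + 1·-6 + -2·9 = -24
  a_8 = 0·-24 + 1·17 + -2·-6 = 29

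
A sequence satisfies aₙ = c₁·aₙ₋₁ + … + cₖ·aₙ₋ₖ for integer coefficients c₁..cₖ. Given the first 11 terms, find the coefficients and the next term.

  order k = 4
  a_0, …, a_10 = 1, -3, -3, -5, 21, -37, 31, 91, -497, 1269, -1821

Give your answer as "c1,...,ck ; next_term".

-3,-4,1,-3 ; -383

  a_4 = -3·-5 + -4·-3 + 1·-3 + -3·1 = 21
  a_5 = -3·21 + -4·-5 + 1·-3 + -3·-3 = -37
  a_6 = -3·-37 + -4·21 + 1·-5 + -3·-3 = 31
  a_7 = -3·31 + -4·-37 + 1·21 + -3·-5 = 91
  a_8 = -3·91 + -4·31 + 1·-37 + -3·21 = -497
  a_9 = -3·-497 + -4·91 + 1·31 + -3·-37 = 1269
  a_10 = -3·1269 + -4·-497 + 1·91 + -3·31 = -1821
  a_11 = -3·-1821 + -4·1269 + 1·-497 + -3·91 = -383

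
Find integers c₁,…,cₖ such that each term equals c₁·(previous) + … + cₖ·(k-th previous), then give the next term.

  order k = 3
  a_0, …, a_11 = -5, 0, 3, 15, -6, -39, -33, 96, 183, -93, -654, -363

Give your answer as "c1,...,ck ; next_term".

  a_3 = 0·3 + -2·0 + -3·-5 = 15
  a_4 = 0·15 + -2·3 + -3·0 = -6
  a_5 = 0·-6 + -2·15 + -3·3 = -39
  a_6 = 0·-39 + -2·-6 + -3·15 = -33
  a_7 = 0·-33 + -2·-39 + -3·-6 = 96
  a_8 = 0·96 + -2·-33 + -3·-39 = 183
  a_9 = 0·183 + -2·96 + -3·-33 = -93
  a_10 = 0·-93 + -2·183 + -3·96 = -654
  a_11 = 0·-654 + -2·-93 + -3·183 = -363
  a_12 = 0·-363 + -2·-654 + -3·-93 = 1587

0,-2,-3 ; 1587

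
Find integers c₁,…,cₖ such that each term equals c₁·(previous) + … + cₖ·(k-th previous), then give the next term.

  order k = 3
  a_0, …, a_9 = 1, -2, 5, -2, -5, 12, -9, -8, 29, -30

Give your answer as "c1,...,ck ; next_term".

-1,-1,1 ; -7

  a_3 = -1·5 + -1·-2 + 1·1 = -2
  a_4 = -1·-2 + -1·5 + 1·-2 = -5
  a_5 = -1·-5 + -1·-2 + 1·5 = 12
  a_6 = -1·12 + -1·-5 + 1·-2 = -9
  a_7 = -1·-9 + -1·12 + 1·-5 = -8
  a_8 = -1·-8 + -1·-9 + 1·12 = 29
  a_9 = -1·29 + -1·-8 + 1·-9 = -30
  a_10 = -1·-30 + -1·29 + 1·-8 = -7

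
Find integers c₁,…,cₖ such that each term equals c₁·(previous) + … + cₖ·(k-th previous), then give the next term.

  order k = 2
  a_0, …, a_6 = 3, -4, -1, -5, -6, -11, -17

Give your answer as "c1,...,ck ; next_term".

1,1 ; -28

  a_2 = 1·-4 + 1·3 = -1
  a_3 = 1·-1 + 1·-4 = -5
  a_4 = 1·-5 + 1·-1 = -6
  a_5 = 1·-6 + 1·-5 = -11
  a_6 = 1·-11 + 1·-6 = -17
  a_7 = 1·-17 + 1·-11 = -28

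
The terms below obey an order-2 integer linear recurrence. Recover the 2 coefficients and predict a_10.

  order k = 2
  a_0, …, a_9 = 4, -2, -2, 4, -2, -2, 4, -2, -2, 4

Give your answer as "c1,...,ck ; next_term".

  a_2 = -1·-2 + -1·4 = -2
  a_3 = -1·-2 + -1·-2 = 4
  a_4 = -1·4 + -1·-2 = -2
  a_5 = -1·-2 + -1·4 = -2
  a_6 = -1·-2 + -1·-2 = 4
  a_7 = -1·4 + -1·-2 = -2
  a_8 = -1·-2 + -1·4 = -2
  a_9 = -1·-2 + -1·-2 = 4
  a_10 = -1·4 + -1·-2 = -2

-1,-1 ; -2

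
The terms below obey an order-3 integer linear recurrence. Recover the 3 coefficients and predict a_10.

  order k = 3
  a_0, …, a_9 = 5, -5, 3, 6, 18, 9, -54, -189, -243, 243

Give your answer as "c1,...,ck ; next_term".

2,-3,-3 ; 1782

  a_3 = 2·3 + -3·-5 + -3·5 = 6
  a_4 = 2·6 + -3·3 + -3·-5 = 18
  a_5 = 2·18 + -3·6 + -3·3 = 9
  a_6 = 2·9 + -3·18 + -3·6 = -54
  a_7 = 2·-54 + -3·9 + -3·18 = -189
  a_8 = 2·-189 + -3·-54 + -3·9 = -243
  a_9 = 2·-243 + -3·-189 + -3·-54 = 243
  a_10 = 2·243 + -3·-243 + -3·-189 = 1782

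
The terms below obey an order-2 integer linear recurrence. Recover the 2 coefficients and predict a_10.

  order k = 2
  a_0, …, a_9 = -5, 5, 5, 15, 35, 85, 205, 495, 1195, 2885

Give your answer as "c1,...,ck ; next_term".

  a_2 = 2·5 + 1·-5 = 5
  a_3 = 2·5 + 1·5 = 15
  a_4 = 2·15 + 1·5 = 35
  a_5 = 2·35 + 1·15 = 85
  a_6 = 2·85 + 1·35 = 205
  a_7 = 2·205 + 1·85 = 495
  a_8 = 2·495 + 1·205 = 1195
  a_9 = 2·1195 + 1·495 = 2885
  a_10 = 2·2885 + 1·1195 = 6965

2,1 ; 6965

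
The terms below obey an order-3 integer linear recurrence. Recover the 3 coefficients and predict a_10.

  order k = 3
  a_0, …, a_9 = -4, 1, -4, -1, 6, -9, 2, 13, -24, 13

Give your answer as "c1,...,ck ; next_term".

  a_3 = -1·-4 + -1·1 + 1·-4 = -1
  a_4 = -1·-1 + -1·-4 + 1·1 = 6
  a_5 = -1·6 + -1·-1 + 1·-4 = -9
  a_6 = -1·-9 + -1·6 + 1·-1 = 2
  a_7 = -1·2 + -1·-9 + 1·6 = 13
  a_8 = -1·13 + -1·2 + 1·-9 = -24
  a_9 = -1·-24 + -1·13 + 1·2 = 13
  a_10 = -1·13 + -1·-24 + 1·13 = 24

-1,-1,1 ; 24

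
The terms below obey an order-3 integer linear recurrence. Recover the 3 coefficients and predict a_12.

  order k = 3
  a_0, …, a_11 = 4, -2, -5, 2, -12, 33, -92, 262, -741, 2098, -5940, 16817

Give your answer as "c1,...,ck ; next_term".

  a_3 = -2·-5 + 2·-2 + -1·4 = 2
  a_4 = -2·2 + 2·-5 + -1·-2 = -12
  a_5 = -2·-12 + 2·2 + -1·-5 = 33
  a_6 = -2·33 + 2·-12 + -1·2 = -92
  a_7 = -2·-92 + 2·33 + -1·-12 = 262
  a_8 = -2·262 + 2·-92 + -1·33 = -741
  a_9 = -2·-741 + 2·262 + -1·-92 = 2098
  a_10 = -2·2098 + 2·-741 + -1·262 = -5940
  a_11 = -2·-5940 + 2·2098 + -1·-741 = 16817
  a_12 = -2·16817 + 2·-5940 + -1·2098 = -47612

-2,2,-1 ; -47612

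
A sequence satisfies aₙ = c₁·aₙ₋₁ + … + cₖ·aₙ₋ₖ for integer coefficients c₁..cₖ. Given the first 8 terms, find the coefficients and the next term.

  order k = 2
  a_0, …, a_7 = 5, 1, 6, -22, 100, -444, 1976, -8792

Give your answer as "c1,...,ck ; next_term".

-4,2 ; 39120

  a_2 = -4·1 + 2·5 = 6
  a_3 = -4·6 + 2·1 = -22
  a_4 = -4·-22 + 2·6 = 100
  a_5 = -4·100 + 2·-22 = -444
  a_6 = -4·-444 + 2·100 = 1976
  a_7 = -4·1976 + 2·-444 = -8792
  a_8 = -4·-8792 + 2·1976 = 39120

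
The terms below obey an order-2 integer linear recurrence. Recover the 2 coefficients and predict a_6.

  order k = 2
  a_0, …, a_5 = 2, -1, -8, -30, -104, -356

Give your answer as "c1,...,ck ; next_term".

  a_2 = 4·-1 + -2·2 = -8
  a_3 = 4·-8 + -2·-1 = -30
  a_4 = 4·-30 + -2·-8 = -104
  a_5 = 4·-104 + -2·-30 = -356
  a_6 = 4·-356 + -2·-104 = -1216

4,-2 ; -1216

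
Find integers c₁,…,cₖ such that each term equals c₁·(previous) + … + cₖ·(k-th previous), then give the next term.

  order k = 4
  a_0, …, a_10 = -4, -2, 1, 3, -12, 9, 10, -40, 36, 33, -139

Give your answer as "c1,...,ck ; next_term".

  a_4 = -1·3 + -1·1 + 2·-2 + 1·-4 = -12
  a_5 = -1·-12 + -1·3 + 2·1 + 1·-2 = 9
  a_6 = -1·9 + -1·-12 + 2·3 + 1·1 = 10
  a_7 = -1·10 + -1·9 + 2·-12 + 1·3 = -40
  a_8 = -1·-40 + -1·10 + 2·9 + 1·-12 = 36
  a_9 = -1·36 + -1·-40 + 2·10 + 1·9 = 33
  a_10 = -1·33 + -1·36 + 2·-40 + 1·10 = -139
  a_11 = -1·-139 + -1·33 + 2·36 + 1·-40 = 138

-1,-1,2,1 ; 138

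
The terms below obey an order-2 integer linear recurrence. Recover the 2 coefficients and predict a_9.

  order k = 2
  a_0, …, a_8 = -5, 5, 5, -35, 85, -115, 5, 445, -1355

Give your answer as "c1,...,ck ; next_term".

  a_2 = -3·5 + -4·-5 = 5
  a_3 = -3·5 + -4·5 = -35
  a_4 = -3·-35 + -4·5 = 85
  a_5 = -3·85 + -4·-35 = -115
  a_6 = -3·-115 + -4·85 = 5
  a_7 = -3·5 + -4·-115 = 445
  a_8 = -3·445 + -4·5 = -1355
  a_9 = -3·-1355 + -4·445 = 2285

-3,-4 ; 2285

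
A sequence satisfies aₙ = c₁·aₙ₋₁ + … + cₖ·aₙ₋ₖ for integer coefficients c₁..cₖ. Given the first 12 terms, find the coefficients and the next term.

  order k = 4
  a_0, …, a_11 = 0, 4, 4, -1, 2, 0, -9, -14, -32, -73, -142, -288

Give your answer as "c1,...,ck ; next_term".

  a_4 = 2·-1 + 0·4 + 1·4 + -2·0 = 2
  a_5 = 2·2 + 0·-1 + 1·4 + -2·4 = 0
  a_6 = 2·0 + 0·2 + 1·-1 + -2·4 = -9
  a_7 = 2·-9 + 0·0 + 1·2 + -2·-1 = -14
  a_8 = 2·-14 + 0·-9 + 1·0 + -2·2 = -32
  a_9 = 2·-32 + 0·-14 + 1·-9 + -2·0 = -73
  a_10 = 2·-73 + 0·-32 + 1·-14 + -2·-9 = -142
  a_11 = 2·-142 + 0·-73 + 1·-32 + -2·-14 = -288
  a_12 = 2·-288 + 0·-142 + 1·-73 + -2·-32 = -585

2,0,1,-2 ; -585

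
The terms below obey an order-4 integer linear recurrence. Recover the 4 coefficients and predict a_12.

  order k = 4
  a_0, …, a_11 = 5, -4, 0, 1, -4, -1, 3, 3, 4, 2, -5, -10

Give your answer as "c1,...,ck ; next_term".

1,-1,0,-1 ; -9

  a_4 = 1·1 + -1·0 + 0·-4 + -1·5 = -4
  a_5 = 1·-4 + -1·1 + 0·0 + -1·-4 = -1
  a_6 = 1·-1 + -1·-4 + 0·1 + -1·0 = 3
  a_7 = 1·3 + -1·-1 + 0·-4 + -1·1 = 3
  a_8 = 1·3 + -1·3 + 0·-1 + -1·-4 = 4
  a_9 = 1·4 + -1·3 + 0·3 + -1·-1 = 2
  a_10 = 1·2 + -1·4 + 0·3 + -1·3 = -5
  a_11 = 1·-5 + -1·2 + 0·4 + -1·3 = -10
  a_12 = 1·-10 + -1·-5 + 0·2 + -1·4 = -9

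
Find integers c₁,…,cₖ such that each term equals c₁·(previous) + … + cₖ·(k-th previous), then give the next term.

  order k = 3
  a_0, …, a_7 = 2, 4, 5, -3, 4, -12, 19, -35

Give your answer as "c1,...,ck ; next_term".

-1,1,-1 ; 66

  a_3 = -1·5 + 1·4 + -1·2 = -3
  a_4 = -1·-3 + 1·5 + -1·4 = 4
  a_5 = -1·4 + 1·-3 + -1·5 = -12
  a_6 = -1·-12 + 1·4 + -1·-3 = 19
  a_7 = -1·19 + 1·-12 + -1·4 = -35
  a_8 = -1·-35 + 1·19 + -1·-12 = 66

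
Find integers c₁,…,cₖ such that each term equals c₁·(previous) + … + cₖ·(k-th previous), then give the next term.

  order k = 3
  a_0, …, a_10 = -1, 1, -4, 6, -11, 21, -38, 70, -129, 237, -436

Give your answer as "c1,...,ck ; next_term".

  a_3 = -1·-4 + 1·1 + -1·-1 = 6
  a_4 = -1·6 + 1·-4 + -1·1 = -11
  a_5 = -1·-11 + 1·6 + -1·-4 = 21
  a_6 = -1·21 + 1·-11 + -1·6 = -38
  a_7 = -1·-38 + 1·21 + -1·-11 = 70
  a_8 = -1·70 + 1·-38 + -1·21 = -129
  a_9 = -1·-129 + 1·70 + -1·-38 = 237
  a_10 = -1·237 + 1·-129 + -1·70 = -436
  a_11 = -1·-436 + 1·237 + -1·-129 = 802

-1,1,-1 ; 802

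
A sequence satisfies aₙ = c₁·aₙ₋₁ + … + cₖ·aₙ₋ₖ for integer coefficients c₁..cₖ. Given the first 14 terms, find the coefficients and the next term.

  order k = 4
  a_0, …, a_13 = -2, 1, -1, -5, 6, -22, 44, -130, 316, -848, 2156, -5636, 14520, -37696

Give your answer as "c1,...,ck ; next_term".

  a_4 = -2·-5 + 2·-1 + 2·1 + 2·-2 = 6
  a_5 = -2·6 + 2·-5 + 2·-1 + 2·1 = -22
  a_6 = -2·-22 + 2·6 + 2·-5 + 2·-1 = 44
  a_7 = -2·44 + 2·-22 + 2·6 + 2·-5 = -130
  a_8 = -2·-130 + 2·44 + 2·-22 + 2·6 = 316
  a_9 = -2·316 + 2·-130 + 2·44 + 2·-22 = -848
  a_10 = -2·-848 + 2·316 + 2·-130 + 2·44 = 2156
  a_11 = -2·2156 + 2·-848 + 2·316 + 2·-130 = -5636
  a_12 = -2·-5636 + 2·2156 + 2·-848 + 2·316 = 14520
  a_13 = -2·14520 + 2·-5636 + 2·2156 + 2·-848 = -37696
  a_14 = -2·-37696 + 2·14520 + 2·-5636 + 2·2156 = 97472

-2,2,2,2 ; 97472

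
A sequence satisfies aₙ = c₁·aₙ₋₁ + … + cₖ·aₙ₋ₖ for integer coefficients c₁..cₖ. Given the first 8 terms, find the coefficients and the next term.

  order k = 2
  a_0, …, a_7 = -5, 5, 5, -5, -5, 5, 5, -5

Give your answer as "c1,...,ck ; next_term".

0,-1 ; -5

  a_2 = 0·5 + -1·-5 = 5
  a_3 = 0·5 + -1·5 = -5
  a_4 = 0·-5 + -1·5 = -5
  a_5 = 0·-5 + -1·-5 = 5
  a_6 = 0·5 + -1·-5 = 5
  a_7 = 0·5 + -1·5 = -5
  a_8 = 0·-5 + -1·5 = -5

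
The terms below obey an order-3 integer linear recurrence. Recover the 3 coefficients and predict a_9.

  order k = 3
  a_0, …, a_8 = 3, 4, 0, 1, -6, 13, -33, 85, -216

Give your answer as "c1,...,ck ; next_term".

-2,1,-1 ; 550

  a_3 = -2·0 + 1·4 + -1·3 = 1
  a_4 = -2·1 + 1·0 + -1·4 = -6
  a_5 = -2·-6 + 1·1 + -1·0 = 13
  a_6 = -2·13 + 1·-6 + -1·1 = -33
  a_7 = -2·-33 + 1·13 + -1·-6 = 85
  a_8 = -2·85 + 1·-33 + -1·13 = -216
  a_9 = -2·-216 + 1·85 + -1·-33 = 550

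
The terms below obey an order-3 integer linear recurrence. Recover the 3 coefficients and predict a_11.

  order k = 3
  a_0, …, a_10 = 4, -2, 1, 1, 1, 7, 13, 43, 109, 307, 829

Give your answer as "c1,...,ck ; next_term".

  a_3 = 1·1 + 4·-2 + 2·4 = 1
  a_4 = 1·1 + 4·1 + 2·-2 = 1
  a_5 = 1·1 + 4·1 + 2·1 = 7
  a_6 = 1·7 + 4·1 + 2·1 = 13
  a_7 = 1·13 + 4·7 + 2·1 = 43
  a_8 = 1·43 + 4·13 + 2·7 = 109
  a_9 = 1·109 + 4·43 + 2·13 = 307
  a_10 = 1·307 + 4·109 + 2·43 = 829
  a_11 = 1·829 + 4·307 + 2·109 = 2275

1,4,2 ; 2275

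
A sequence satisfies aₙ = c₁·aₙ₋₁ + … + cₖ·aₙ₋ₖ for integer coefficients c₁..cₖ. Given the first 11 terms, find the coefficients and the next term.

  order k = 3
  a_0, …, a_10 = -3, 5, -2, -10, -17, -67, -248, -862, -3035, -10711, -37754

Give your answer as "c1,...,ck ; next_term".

  a_3 = 3·-2 + 1·5 + 3·-3 = -10
  a_4 = 3·-10 + 1·-2 + 3·5 = -17
  a_5 = 3·-17 + 1·-10 + 3·-2 = -67
  a_6 = 3·-67 + 1·-17 + 3·-10 = -248
  a_7 = 3·-248 + 1·-67 + 3·-17 = -862
  a_8 = 3·-862 + 1·-248 + 3·-67 = -3035
  a_9 = 3·-3035 + 1·-862 + 3·-248 = -10711
  a_10 = 3·-10711 + 1·-3035 + 3·-862 = -37754
  a_11 = 3·-37754 + 1·-10711 + 3·-3035 = -133078

3,1,3 ; -133078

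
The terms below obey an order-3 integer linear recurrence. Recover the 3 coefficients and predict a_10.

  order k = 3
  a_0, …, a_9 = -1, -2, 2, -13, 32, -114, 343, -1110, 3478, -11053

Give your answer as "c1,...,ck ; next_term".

-2,4,1 ; 34908

  a_3 = -2·2 + 4·-2 + 1·-1 = -13
  a_4 = -2·-13 + 4·2 + 1·-2 = 32
  a_5 = -2·32 + 4·-13 + 1·2 = -114
  a_6 = -2·-114 + 4·32 + 1·-13 = 343
  a_7 = -2·343 + 4·-114 + 1·32 = -1110
  a_8 = -2·-1110 + 4·343 + 1·-114 = 3478
  a_9 = -2·3478 + 4·-1110 + 1·343 = -11053
  a_10 = -2·-11053 + 4·3478 + 1·-1110 = 34908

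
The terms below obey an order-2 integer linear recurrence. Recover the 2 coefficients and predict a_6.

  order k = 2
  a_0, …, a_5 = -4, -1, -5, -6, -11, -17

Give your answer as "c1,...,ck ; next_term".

  a_2 = 1·-1 + 1·-4 = -5
  a_3 = 1·-5 + 1·-1 = -6
  a_4 = 1·-6 + 1·-5 = -11
  a_5 = 1·-11 + 1·-6 = -17
  a_6 = 1·-17 + 1·-11 = -28

1,1 ; -28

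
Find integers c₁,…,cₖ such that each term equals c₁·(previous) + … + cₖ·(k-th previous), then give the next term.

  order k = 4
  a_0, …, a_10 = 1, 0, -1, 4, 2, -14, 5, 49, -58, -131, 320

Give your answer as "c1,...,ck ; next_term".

-1,-3,0,3 ; 220

  a_4 = -1·4 + -3·-1 + 0·0 + 3·1 = 2
  a_5 = -1·2 + -3·4 + 0·-1 + 3·0 = -14
  a_6 = -1·-14 + -3·2 + 0·4 + 3·-1 = 5
  a_7 = -1·5 + -3·-14 + 0·2 + 3·4 = 49
  a_8 = -1·49 + -3·5 + 0·-14 + 3·2 = -58
  a_9 = -1·-58 + -3·49 + 0·5 + 3·-14 = -131
  a_10 = -1·-131 + -3·-58 + 0·49 + 3·5 = 320
  a_11 = -1·320 + -3·-131 + 0·-58 + 3·49 = 220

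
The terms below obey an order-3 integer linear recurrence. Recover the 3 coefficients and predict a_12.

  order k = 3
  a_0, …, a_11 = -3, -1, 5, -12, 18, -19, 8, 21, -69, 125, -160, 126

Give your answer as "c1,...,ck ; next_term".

  a_3 = -2·5 + -1·-1 + 1·-3 = -12
  a_4 = -2·-12 + -1·5 + 1·-1 = 18
  a_5 = -2·18 + -1·-12 + 1·5 = -19
  a_6 = -2·-19 + -1·18 + 1·-12 = 8
  a_7 = -2·8 + -1·-19 + 1·18 = 21
  a_8 = -2·21 + -1·8 + 1·-19 = -69
  a_9 = -2·-69 + -1·21 + 1·8 = 125
  a_10 = -2·125 + -1·-69 + 1·21 = -160
  a_11 = -2·-160 + -1·125 + 1·-69 = 126
  a_12 = -2·126 + -1·-160 + 1·125 = 33

-2,-1,1 ; 33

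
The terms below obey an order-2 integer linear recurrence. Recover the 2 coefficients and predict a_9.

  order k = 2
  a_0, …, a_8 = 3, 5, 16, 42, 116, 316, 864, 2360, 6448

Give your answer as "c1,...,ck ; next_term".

  a_2 = 2·5 + 2·3 = 16
  a_3 = 2·16 + 2·5 = 42
  a_4 = 2·42 + 2·16 = 116
  a_5 = 2·116 + 2·42 = 316
  a_6 = 2·316 + 2·116 = 864
  a_7 = 2·864 + 2·316 = 2360
  a_8 = 2·2360 + 2·864 = 6448
  a_9 = 2·6448 + 2·2360 = 17616

2,2 ; 17616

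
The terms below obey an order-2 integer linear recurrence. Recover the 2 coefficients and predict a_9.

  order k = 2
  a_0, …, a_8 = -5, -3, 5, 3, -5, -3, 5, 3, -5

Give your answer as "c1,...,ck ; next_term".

0,-1 ; -3

  a_2 = 0·-3 + -1·-5 = 5
  a_3 = 0·5 + -1·-3 = 3
  a_4 = 0·3 + -1·5 = -5
  a_5 = 0·-5 + -1·3 = -3
  a_6 = 0·-3 + -1·-5 = 5
  a_7 = 0·5 + -1·-3 = 3
  a_8 = 0·3 + -1·5 = -5
  a_9 = 0·-5 + -1·3 = -3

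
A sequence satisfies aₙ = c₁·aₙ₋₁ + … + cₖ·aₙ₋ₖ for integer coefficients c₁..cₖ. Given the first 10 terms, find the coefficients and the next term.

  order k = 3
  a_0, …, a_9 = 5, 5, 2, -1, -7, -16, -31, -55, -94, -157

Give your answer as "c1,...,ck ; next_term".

  a_3 = 2·2 + 0·5 + -1·5 = -1
  a_4 = 2·-1 + 0·2 + -1·5 = -7
  a_5 = 2·-7 + 0·-1 + -1·2 = -16
  a_6 = 2·-16 + 0·-7 + -1·-1 = -31
  a_7 = 2·-31 + 0·-16 + -1·-7 = -55
  a_8 = 2·-55 + 0·-31 + -1·-16 = -94
  a_9 = 2·-94 + 0·-55 + -1·-31 = -157
  a_10 = 2·-157 + 0·-94 + -1·-55 = -259

2,0,-1 ; -259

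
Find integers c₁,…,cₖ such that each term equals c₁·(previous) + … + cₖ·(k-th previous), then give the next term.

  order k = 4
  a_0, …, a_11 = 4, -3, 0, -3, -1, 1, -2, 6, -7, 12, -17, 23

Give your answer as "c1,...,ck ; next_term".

-1,1,0,-1 ; -33

  a_4 = -1·-3 + 1·0 + 0·-3 + -1·4 = -1
  a_5 = -1·-1 + 1·-3 + 0·0 + -1·-3 = 1
  a_6 = -1·1 + 1·-1 + 0·-3 + -1·0 = -2
  a_7 = -1·-2 + 1·1 + 0·-1 + -1·-3 = 6
  a_8 = -1·6 + 1·-2 + 0·1 + -1·-1 = -7
  a_9 = -1·-7 + 1·6 + 0·-2 + -1·1 = 12
  a_10 = -1·12 + 1·-7 + 0·6 + -1·-2 = -17
  a_11 = -1·-17 + 1·12 + 0·-7 + -1·6 = 23
  a_12 = -1·23 + 1·-17 + 0·12 + -1·-7 = -33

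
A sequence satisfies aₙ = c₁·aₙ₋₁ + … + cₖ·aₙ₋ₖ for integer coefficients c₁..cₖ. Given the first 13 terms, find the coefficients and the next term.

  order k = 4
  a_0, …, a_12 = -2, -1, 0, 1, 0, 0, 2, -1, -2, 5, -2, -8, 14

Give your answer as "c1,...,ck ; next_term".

  a_4 = 0·1 + -1·0 + 2·-1 + -1·-2 = 0
  a_5 = 0·0 + -1·1 + 2·0 + -1·-1 = 0
  a_6 = 0·0 + -1·0 + 2·1 + -1·0 = 2
  a_7 = 0·2 + -1·0 + 2·0 + -1·1 = -1
  a_8 = 0·-1 + -1·2 + 2·0 + -1·0 = -2
  a_9 = 0·-2 + -1·-1 + 2·2 + -1·0 = 5
  a_10 = 0·5 + -1·-2 + 2·-1 + -1·2 = -2
  a_11 = 0·-2 + -1·5 + 2·-2 + -1·-1 = -8
  a_12 = 0·-8 + -1·-2 + 2·5 + -1·-2 = 14
  a_13 = 0·14 + -1·-8 + 2·-2 + -1·5 = -1

0,-1,2,-1 ; -1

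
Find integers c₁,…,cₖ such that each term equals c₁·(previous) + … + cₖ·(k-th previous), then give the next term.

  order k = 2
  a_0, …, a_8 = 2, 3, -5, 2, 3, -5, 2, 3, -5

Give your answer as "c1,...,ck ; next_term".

  a_2 = -1·3 + -1·2 = -5
  a_3 = -1·-5 + -1·3 = 2
  a_4 = -1·2 + -1·-5 = 3
  a_5 = -1·3 + -1·2 = -5
  a_6 = -1·-5 + -1·3 = 2
  a_7 = -1·2 + -1·-5 = 3
  a_8 = -1·3 + -1·2 = -5
  a_9 = -1·-5 + -1·3 = 2

-1,-1 ; 2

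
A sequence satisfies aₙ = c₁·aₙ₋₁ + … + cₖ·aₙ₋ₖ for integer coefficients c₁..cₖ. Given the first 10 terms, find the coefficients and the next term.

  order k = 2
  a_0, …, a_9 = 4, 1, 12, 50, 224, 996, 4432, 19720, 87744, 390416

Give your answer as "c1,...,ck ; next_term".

4,2 ; 1737152

  a_2 = 4·1 + 2·4 = 12
  a_3 = 4·12 + 2·1 = 50
  a_4 = 4·50 + 2·12 = 224
  a_5 = 4·224 + 2·50 = 996
  a_6 = 4·996 + 2·224 = 4432
  a_7 = 4·4432 + 2·996 = 19720
  a_8 = 4·19720 + 2·4432 = 87744
  a_9 = 4·87744 + 2·19720 = 390416
  a_10 = 4·390416 + 2·87744 = 1737152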